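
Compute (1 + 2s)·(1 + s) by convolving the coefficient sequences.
Ascending coefficients: a = [1, 2], b = [1, 1]. c[0] = 1×1 = 1; c[1] = 1×1 + 2×1 = 3; c[2] = 2×1 = 2. Result coefficients: [1, 3, 2] → 1 + 3s + 2s^2

1 + 3s + 2s^2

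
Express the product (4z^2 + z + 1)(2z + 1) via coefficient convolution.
Ascending coefficients: a = [1, 1, 4], b = [1, 2]. c[0] = 1×1 = 1; c[1] = 1×2 + 1×1 = 3; c[2] = 1×2 + 4×1 = 6; c[3] = 4×2 = 8. Result coefficients: [1, 3, 6, 8] → 8z^3 + 6z^2 + 3z + 1

8z^3 + 6z^2 + 3z + 1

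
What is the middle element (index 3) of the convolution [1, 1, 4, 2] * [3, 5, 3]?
Use y[k] = Σ_i a[i]·b[k-i] at k=3. y[3] = 1×3 + 4×5 + 2×3 = 29

29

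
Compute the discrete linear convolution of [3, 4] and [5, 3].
y[0] = 3×5 = 15; y[1] = 3×3 + 4×5 = 29; y[2] = 4×3 = 12

[15, 29, 12]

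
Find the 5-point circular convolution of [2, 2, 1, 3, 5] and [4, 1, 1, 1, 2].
Use y[k] = Σ_j u[j]·v[(k-j) mod 5]. y[0] = 2×4 + 2×2 + 1×1 + 3×1 + 5×1 = 21; y[1] = 2×1 + 2×4 + 1×2 + 3×1 + 5×1 = 20; y[2] = 2×1 + 2×1 + 1×4 + 3×2 + 5×1 = 19; y[3] = 2×1 + 2×1 + 1×1 + 3×4 + 5×2 = 27; y[4] = 2×2 + 2×1 + 1×1 + 3×1 + 5×4 = 30. Result: [21, 20, 19, 27, 30]

[21, 20, 19, 27, 30]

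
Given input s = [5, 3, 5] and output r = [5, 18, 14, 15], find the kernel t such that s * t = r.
Output length 4 = len(s) + len(t) - 1 ⇒ len(t) = 2. Solve t forward using t[k] = (r[k] - Σ_{i≥1} s[i]·t[k-i]) / s[0]: t[0] = r[0] / s[0] = 5 / 5 = 1; t[1] = (r[1] - 3×1) / s[0] = (18 - 3×1) / 5 = 3. So t = [1, 3]. Forward-check [5, 3, 5] * [1, 3]: r[0] = 5×1 = 5; r[1] = 5×3 + 3×1 = 18; r[2] = 3×3 + 5×1 = 14; r[3] = 5×3 = 15 → [5, 18, 14, 15] ✓

[1, 3]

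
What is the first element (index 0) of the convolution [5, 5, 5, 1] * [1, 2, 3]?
Use y[k] = Σ_i a[i]·b[k-i] at k=0. y[0] = 5×1 = 5

5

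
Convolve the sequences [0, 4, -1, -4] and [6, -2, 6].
y[0] = 0×6 = 0; y[1] = 0×-2 + 4×6 = 24; y[2] = 0×6 + 4×-2 + -1×6 = -14; y[3] = 4×6 + -1×-2 + -4×6 = 2; y[4] = -1×6 + -4×-2 = 2; y[5] = -4×6 = -24

[0, 24, -14, 2, 2, -24]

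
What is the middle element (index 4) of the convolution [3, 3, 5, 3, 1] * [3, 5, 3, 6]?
Use y[k] = Σ_i a[i]·b[k-i] at k=4. y[4] = 3×6 + 5×3 + 3×5 + 1×3 = 51

51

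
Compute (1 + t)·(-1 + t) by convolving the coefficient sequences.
Ascending coefficients: a = [1, 1], b = [-1, 1]. c[0] = 1×-1 = -1; c[1] = 1×1 + 1×-1 = 0; c[2] = 1×1 = 1. Result coefficients: [-1, 0, 1] → -1 + t^2

-1 + t^2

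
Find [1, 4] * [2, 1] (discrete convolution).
y[0] = 1×2 = 2; y[1] = 1×1 + 4×2 = 9; y[2] = 4×1 = 4

[2, 9, 4]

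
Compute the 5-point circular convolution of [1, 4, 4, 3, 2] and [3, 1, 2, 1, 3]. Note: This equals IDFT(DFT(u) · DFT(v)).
Either evaluate y[k] = Σ_j u[j]·v[(k-j) mod 5] directly, or use IDFT(DFT(u) · DFT(v)). y[0] = 1×3 + 4×3 + 4×1 + 3×2 + 2×1 = 27; y[1] = 1×1 + 4×3 + 4×3 + 3×1 + 2×2 = 32; y[2] = 1×2 + 4×1 + 4×3 + 3×3 + 2×1 = 29; y[3] = 1×1 + 4×2 + 4×1 + 3×3 + 2×3 = 28; y[4] = 1×3 + 4×1 + 4×2 + 3×1 + 2×3 = 24. Result: [27, 32, 29, 28, 24]

[27, 32, 29, 28, 24]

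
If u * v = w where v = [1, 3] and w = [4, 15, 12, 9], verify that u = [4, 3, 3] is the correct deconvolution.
Forward-compute [4, 3, 3] * [1, 3]: w[0] = 4×1 = 4; w[1] = 4×3 + 3×1 = 15; w[2] = 3×3 + 3×1 = 12; w[3] = 3×3 = 9 → [4, 15, 12, 9]. Matches given w = [4, 15, 12, 9], so verified.

Verified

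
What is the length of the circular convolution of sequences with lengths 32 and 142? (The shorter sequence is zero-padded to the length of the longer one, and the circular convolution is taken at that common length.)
Circular convolution (zero-padding the shorter input) has length max(m, n) = max(32, 142) = 142

142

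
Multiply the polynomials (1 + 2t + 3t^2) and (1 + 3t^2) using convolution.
Ascending coefficients: a = [1, 2, 3], b = [1, 0, 3]. c[0] = 1×1 = 1; c[1] = 1×0 + 2×1 = 2; c[2] = 1×3 + 2×0 + 3×1 = 6; c[3] = 2×3 + 3×0 = 6; c[4] = 3×3 = 9. Result coefficients: [1, 2, 6, 6, 9] → 1 + 2t + 6t^2 + 6t^3 + 9t^4

1 + 2t + 6t^2 + 6t^3 + 9t^4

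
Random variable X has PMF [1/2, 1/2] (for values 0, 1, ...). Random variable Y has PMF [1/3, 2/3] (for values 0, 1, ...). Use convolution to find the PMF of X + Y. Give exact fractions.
P(X+Y=k) = Σ_i P(X=i)·P(Y=k-i) — a convolution of [1/2, 1/2] and [1/3, 2/3]. P(X+Y=0) = (1/2)×(1/3) = 1/6; P(X+Y=1) = (1/2)×(2/3) + (1/2)×(1/3) = 1/3 + 1/6 = 1/2; P(X+Y=2) = (1/2)×(2/3) = 1/3. PMF: [1/6, 1/2, 1/3] (sums to 1 ✓)

[1/6, 1/2, 1/3]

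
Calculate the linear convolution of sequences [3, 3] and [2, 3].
y[0] = 3×2 = 6; y[1] = 3×3 + 3×2 = 15; y[2] = 3×3 = 9

[6, 15, 9]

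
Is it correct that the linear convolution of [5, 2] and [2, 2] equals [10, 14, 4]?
Recompute linear convolution of [5, 2] and [2, 2]: y[0] = 5×2 = 10; y[1] = 5×2 + 2×2 = 14; y[2] = 2×2 = 4 → [10, 14, 4]. Given [10, 14, 4] matches, so answer: Yes

Yes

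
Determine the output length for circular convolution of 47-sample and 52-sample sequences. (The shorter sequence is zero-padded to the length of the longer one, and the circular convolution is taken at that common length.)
Circular convolution (zero-padding the shorter input) has length max(m, n) = max(47, 52) = 52

52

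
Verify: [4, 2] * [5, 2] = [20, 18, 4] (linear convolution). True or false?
Recompute linear convolution of [4, 2] and [5, 2]: y[0] = 4×5 = 20; y[1] = 4×2 + 2×5 = 18; y[2] = 2×2 = 4 → [20, 18, 4]. Given [20, 18, 4] matches, so answer: Yes

Yes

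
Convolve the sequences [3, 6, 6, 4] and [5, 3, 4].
y[0] = 3×5 = 15; y[1] = 3×3 + 6×5 = 39; y[2] = 3×4 + 6×3 + 6×5 = 60; y[3] = 6×4 + 6×3 + 4×5 = 62; y[4] = 6×4 + 4×3 = 36; y[5] = 4×4 = 16

[15, 39, 60, 62, 36, 16]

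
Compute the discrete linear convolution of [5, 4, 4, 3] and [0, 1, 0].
y[0] = 5×0 = 0; y[1] = 5×1 + 4×0 = 5; y[2] = 5×0 + 4×1 + 4×0 = 4; y[3] = 4×0 + 4×1 + 3×0 = 4; y[4] = 4×0 + 3×1 = 3; y[5] = 3×0 = 0

[0, 5, 4, 4, 3, 0]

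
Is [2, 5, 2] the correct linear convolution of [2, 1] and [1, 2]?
Recompute linear convolution of [2, 1] and [1, 2]: y[0] = 2×1 = 2; y[1] = 2×2 + 1×1 = 5; y[2] = 1×2 = 2 → [2, 5, 2]. Given [2, 5, 2] matches, so answer: Yes

Yes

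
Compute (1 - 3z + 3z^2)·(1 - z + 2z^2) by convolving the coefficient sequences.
Ascending coefficients: a = [1, -3, 3], b = [1, -1, 2]. c[0] = 1×1 = 1; c[1] = 1×-1 + -3×1 = -4; c[2] = 1×2 + -3×-1 + 3×1 = 8; c[3] = -3×2 + 3×-1 = -9; c[4] = 3×2 = 6. Result coefficients: [1, -4, 8, -9, 6] → 1 - 4z + 8z^2 - 9z^3 + 6z^4

1 - 4z + 8z^2 - 9z^3 + 6z^4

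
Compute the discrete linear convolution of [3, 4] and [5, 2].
y[0] = 3×5 = 15; y[1] = 3×2 + 4×5 = 26; y[2] = 4×2 = 8

[15, 26, 8]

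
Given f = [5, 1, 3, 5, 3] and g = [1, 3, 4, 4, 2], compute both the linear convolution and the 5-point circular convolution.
Linear: y_lin[0] = 5×1 = 5; y_lin[1] = 5×3 + 1×1 = 16; y_lin[2] = 5×4 + 1×3 + 3×1 = 26; y_lin[3] = 5×4 + 1×4 + 3×3 + 5×1 = 38; y_lin[4] = 5×2 + 1×4 + 3×4 + 5×3 + 3×1 = 44; y_lin[5] = 1×2 + 3×4 + 5×4 + 3×3 = 43; y_lin[6] = 3×2 + 5×4 + 3×4 = 38; y_lin[7] = 5×2 + 3×4 = 22; y_lin[8] = 3×2 = 6 → [5, 16, 26, 38, 44, 43, 38, 22, 6]. Circular (length 5): y[0] = 5×1 + 1×2 + 3×4 + 5×4 + 3×3 = 48; y[1] = 5×3 + 1×1 + 3×2 + 5×4 + 3×4 = 54; y[2] = 5×4 + 1×3 + 3×1 + 5×2 + 3×4 = 48; y[3] = 5×4 + 1×4 + 3×3 + 5×1 + 3×2 = 44; y[4] = 5×2 + 1×4 + 3×4 + 5×3 + 3×1 = 44 → [48, 54, 48, 44, 44]

Linear: [5, 16, 26, 38, 44, 43, 38, 22, 6], Circular: [48, 54, 48, 44, 44]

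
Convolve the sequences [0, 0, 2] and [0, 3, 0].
y[0] = 0×0 = 0; y[1] = 0×3 + 0×0 = 0; y[2] = 0×0 + 0×3 + 2×0 = 0; y[3] = 0×0 + 2×3 = 6; y[4] = 2×0 = 0

[0, 0, 0, 6, 0]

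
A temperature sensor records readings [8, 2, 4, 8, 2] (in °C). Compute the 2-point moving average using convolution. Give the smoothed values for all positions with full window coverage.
2-point moving average kernel = [1, 1]. Apply in 'valid' mode (full window coverage): avg[0] = (8 + 2) / 2 = 5.0; avg[1] = (2 + 4) / 2 = 3.0; avg[2] = (4 + 8) / 2 = 6.0; avg[3] = (8 + 2) / 2 = 5.0. Smoothed values: [5.0, 3.0, 6.0, 5.0]

[5.0, 3.0, 6.0, 5.0]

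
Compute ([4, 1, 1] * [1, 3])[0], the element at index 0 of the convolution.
Use y[k] = Σ_i a[i]·b[k-i] at k=0. y[0] = 4×1 = 4

4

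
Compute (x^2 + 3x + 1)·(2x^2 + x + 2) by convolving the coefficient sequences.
Ascending coefficients: a = [1, 3, 1], b = [2, 1, 2]. c[0] = 1×2 = 2; c[1] = 1×1 + 3×2 = 7; c[2] = 1×2 + 3×1 + 1×2 = 7; c[3] = 3×2 + 1×1 = 7; c[4] = 1×2 = 2. Result coefficients: [2, 7, 7, 7, 2] → 2x^4 + 7x^3 + 7x^2 + 7x + 2

2x^4 + 7x^3 + 7x^2 + 7x + 2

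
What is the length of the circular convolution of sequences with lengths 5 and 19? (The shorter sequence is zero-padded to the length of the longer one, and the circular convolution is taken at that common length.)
Circular convolution (zero-padding the shorter input) has length max(m, n) = max(5, 19) = 19

19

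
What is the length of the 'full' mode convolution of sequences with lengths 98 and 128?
Linear/full convolution length: m + n - 1 = 98 + 128 - 1 = 225

225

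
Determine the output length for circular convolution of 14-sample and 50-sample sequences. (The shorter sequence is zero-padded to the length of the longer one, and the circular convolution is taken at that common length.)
Circular convolution (zero-padding the shorter input) has length max(m, n) = max(14, 50) = 50

50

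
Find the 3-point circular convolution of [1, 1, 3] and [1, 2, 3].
Use y[k] = Σ_j s[j]·t[(k-j) mod 3]. y[0] = 1×1 + 1×3 + 3×2 = 10; y[1] = 1×2 + 1×1 + 3×3 = 12; y[2] = 1×3 + 1×2 + 3×1 = 8. Result: [10, 12, 8]

[10, 12, 8]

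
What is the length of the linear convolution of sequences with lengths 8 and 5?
Linear/full convolution length: m + n - 1 = 8 + 5 - 1 = 12

12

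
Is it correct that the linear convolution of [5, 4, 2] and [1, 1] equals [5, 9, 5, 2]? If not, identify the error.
Recompute linear convolution of [5, 4, 2] and [1, 1]: y[0] = 5×1 = 5; y[1] = 5×1 + 4×1 = 9; y[2] = 4×1 + 2×1 = 6; y[3] = 2×1 = 2 → [5, 9, 6, 2]. Compare to given [5, 9, 5, 2]: they differ at index 2: given 5, correct 6, so answer: No

No. Error at index 2: given 5, correct 6.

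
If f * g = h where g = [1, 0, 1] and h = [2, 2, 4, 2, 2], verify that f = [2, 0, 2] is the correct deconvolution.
Forward-compute [2, 0, 2] * [1, 0, 1]: h[0] = 2×1 = 2; h[1] = 2×0 + 0×1 = 0; h[2] = 2×1 + 0×0 + 2×1 = 4; h[3] = 0×1 + 2×0 = 0; h[4] = 2×1 = 2 → [2, 0, 4, 0, 2]. Does not match given h = [2, 2, 4, 2, 2].

Not verified. [2, 0, 2] * [1, 0, 1] = [2, 0, 4, 0, 2], which differs from [2, 2, 4, 2, 2] at index 1.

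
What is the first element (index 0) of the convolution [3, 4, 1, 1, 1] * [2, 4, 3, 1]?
Use y[k] = Σ_i a[i]·b[k-i] at k=0. y[0] = 3×2 = 6

6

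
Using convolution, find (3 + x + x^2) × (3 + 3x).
Ascending coefficients: a = [3, 1, 1], b = [3, 3]. c[0] = 3×3 = 9; c[1] = 3×3 + 1×3 = 12; c[2] = 1×3 + 1×3 = 6; c[3] = 1×3 = 3. Result coefficients: [9, 12, 6, 3] → 9 + 12x + 6x^2 + 3x^3

9 + 12x + 6x^2 + 3x^3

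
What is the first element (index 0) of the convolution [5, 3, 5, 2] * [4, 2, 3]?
Use y[k] = Σ_i a[i]·b[k-i] at k=0. y[0] = 5×4 = 20

20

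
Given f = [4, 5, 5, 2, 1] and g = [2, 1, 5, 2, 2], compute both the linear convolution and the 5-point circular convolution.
Linear: y_lin[0] = 4×2 = 8; y_lin[1] = 4×1 + 5×2 = 14; y_lin[2] = 4×5 + 5×1 + 5×2 = 35; y_lin[3] = 4×2 + 5×5 + 5×1 + 2×2 = 42; y_lin[4] = 4×2 + 5×2 + 5×5 + 2×1 + 1×2 = 47; y_lin[5] = 5×2 + 5×2 + 2×5 + 1×1 = 31; y_lin[6] = 5×2 + 2×2 + 1×5 = 19; y_lin[7] = 2×2 + 1×2 = 6; y_lin[8] = 1×2 = 2 → [8, 14, 35, 42, 47, 31, 19, 6, 2]. Circular (length 5): y[0] = 4×2 + 5×2 + 5×2 + 2×5 + 1×1 = 39; y[1] = 4×1 + 5×2 + 5×2 + 2×2 + 1×5 = 33; y[2] = 4×5 + 5×1 + 5×2 + 2×2 + 1×2 = 41; y[3] = 4×2 + 5×5 + 5×1 + 2×2 + 1×2 = 44; y[4] = 4×2 + 5×2 + 5×5 + 2×1 + 1×2 = 47 → [39, 33, 41, 44, 47]

Linear: [8, 14, 35, 42, 47, 31, 19, 6, 2], Circular: [39, 33, 41, 44, 47]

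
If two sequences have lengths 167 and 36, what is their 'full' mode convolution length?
Linear/full convolution length: m + n - 1 = 167 + 36 - 1 = 202

202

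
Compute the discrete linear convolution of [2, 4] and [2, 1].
y[0] = 2×2 = 4; y[1] = 2×1 + 4×2 = 10; y[2] = 4×1 = 4

[4, 10, 4]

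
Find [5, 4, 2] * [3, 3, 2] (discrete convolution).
y[0] = 5×3 = 15; y[1] = 5×3 + 4×3 = 27; y[2] = 5×2 + 4×3 + 2×3 = 28; y[3] = 4×2 + 2×3 = 14; y[4] = 2×2 = 4

[15, 27, 28, 14, 4]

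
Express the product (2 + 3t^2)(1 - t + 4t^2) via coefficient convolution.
Ascending coefficients: a = [2, 0, 3], b = [1, -1, 4]. c[0] = 2×1 = 2; c[1] = 2×-1 + 0×1 = -2; c[2] = 2×4 + 0×-1 + 3×1 = 11; c[3] = 0×4 + 3×-1 = -3; c[4] = 3×4 = 12. Result coefficients: [2, -2, 11, -3, 12] → 2 - 2t + 11t^2 - 3t^3 + 12t^4

2 - 2t + 11t^2 - 3t^3 + 12t^4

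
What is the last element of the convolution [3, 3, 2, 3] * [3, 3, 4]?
Use y[k] = Σ_i a[i]·b[k-i] at k=5. y[5] = 3×4 = 12

12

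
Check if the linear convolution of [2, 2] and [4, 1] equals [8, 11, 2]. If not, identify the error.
Recompute linear convolution of [2, 2] and [4, 1]: y[0] = 2×4 = 8; y[1] = 2×1 + 2×4 = 10; y[2] = 2×1 = 2 → [8, 10, 2]. Compare to given [8, 11, 2]: they differ at index 1: given 11, correct 10, so answer: No

No. Error at index 1: given 11, correct 10.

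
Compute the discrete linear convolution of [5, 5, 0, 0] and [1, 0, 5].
y[0] = 5×1 = 5; y[1] = 5×0 + 5×1 = 5; y[2] = 5×5 + 5×0 + 0×1 = 25; y[3] = 5×5 + 0×0 + 0×1 = 25; y[4] = 0×5 + 0×0 = 0; y[5] = 0×5 = 0

[5, 5, 25, 25, 0, 0]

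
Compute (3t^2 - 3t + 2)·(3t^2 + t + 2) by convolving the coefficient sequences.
Ascending coefficients: a = [2, -3, 3], b = [2, 1, 3]. c[0] = 2×2 = 4; c[1] = 2×1 + -3×2 = -4; c[2] = 2×3 + -3×1 + 3×2 = 9; c[3] = -3×3 + 3×1 = -6; c[4] = 3×3 = 9. Result coefficients: [4, -4, 9, -6, 9] → 9t^4 - 6t^3 + 9t^2 - 4t + 4

9t^4 - 6t^3 + 9t^2 - 4t + 4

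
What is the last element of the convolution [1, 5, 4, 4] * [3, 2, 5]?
Use y[k] = Σ_i a[i]·b[k-i] at k=5. y[5] = 4×5 = 20

20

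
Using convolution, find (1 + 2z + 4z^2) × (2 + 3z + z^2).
Ascending coefficients: a = [1, 2, 4], b = [2, 3, 1]. c[0] = 1×2 = 2; c[1] = 1×3 + 2×2 = 7; c[2] = 1×1 + 2×3 + 4×2 = 15; c[3] = 2×1 + 4×3 = 14; c[4] = 4×1 = 4. Result coefficients: [2, 7, 15, 14, 4] → 2 + 7z + 15z^2 + 14z^3 + 4z^4

2 + 7z + 15z^2 + 14z^3 + 4z^4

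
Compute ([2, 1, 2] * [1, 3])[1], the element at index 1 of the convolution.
Use y[k] = Σ_i a[i]·b[k-i] at k=1. y[1] = 2×3 + 1×1 = 7

7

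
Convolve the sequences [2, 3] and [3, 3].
y[0] = 2×3 = 6; y[1] = 2×3 + 3×3 = 15; y[2] = 3×3 = 9

[6, 15, 9]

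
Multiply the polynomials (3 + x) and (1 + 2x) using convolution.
Ascending coefficients: a = [3, 1], b = [1, 2]. c[0] = 3×1 = 3; c[1] = 3×2 + 1×1 = 7; c[2] = 1×2 = 2. Result coefficients: [3, 7, 2] → 3 + 7x + 2x^2

3 + 7x + 2x^2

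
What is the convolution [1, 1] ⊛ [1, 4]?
y[0] = 1×1 = 1; y[1] = 1×4 + 1×1 = 5; y[2] = 1×4 = 4

[1, 5, 4]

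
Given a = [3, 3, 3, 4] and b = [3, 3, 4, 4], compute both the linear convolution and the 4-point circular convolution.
Linear: y_lin[0] = 3×3 = 9; y_lin[1] = 3×3 + 3×3 = 18; y_lin[2] = 3×4 + 3×3 + 3×3 = 30; y_lin[3] = 3×4 + 3×4 + 3×3 + 4×3 = 45; y_lin[4] = 3×4 + 3×4 + 4×3 = 36; y_lin[5] = 3×4 + 4×4 = 28; y_lin[6] = 4×4 = 16 → [9, 18, 30, 45, 36, 28, 16]. Circular (length 4): y[0] = 3×3 + 3×4 + 3×4 + 4×3 = 45; y[1] = 3×3 + 3×3 + 3×4 + 4×4 = 46; y[2] = 3×4 + 3×3 + 3×3 + 4×4 = 46; y[3] = 3×4 + 3×4 + 3×3 + 4×3 = 45 → [45, 46, 46, 45]

Linear: [9, 18, 30, 45, 36, 28, 16], Circular: [45, 46, 46, 45]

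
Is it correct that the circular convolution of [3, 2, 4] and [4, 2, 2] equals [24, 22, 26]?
Recompute circular convolution of [3, 2, 4] and [4, 2, 2]: y[0] = 3×4 + 2×2 + 4×2 = 24; y[1] = 3×2 + 2×4 + 4×2 = 22; y[2] = 3×2 + 2×2 + 4×4 = 26 → [24, 22, 26]. Given [24, 22, 26] matches, so answer: Yes

Yes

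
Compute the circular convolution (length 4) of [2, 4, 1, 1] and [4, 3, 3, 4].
Use y[k] = Σ_j a[j]·b[(k-j) mod 4]. y[0] = 2×4 + 4×4 + 1×3 + 1×3 = 30; y[1] = 2×3 + 4×4 + 1×4 + 1×3 = 29; y[2] = 2×3 + 4×3 + 1×4 + 1×4 = 26; y[3] = 2×4 + 4×3 + 1×3 + 1×4 = 27. Result: [30, 29, 26, 27]

[30, 29, 26, 27]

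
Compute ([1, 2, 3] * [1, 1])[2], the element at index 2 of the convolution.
Use y[k] = Σ_i a[i]·b[k-i] at k=2. y[2] = 2×1 + 3×1 = 5

5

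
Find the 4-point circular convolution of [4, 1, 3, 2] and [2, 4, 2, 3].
Use y[k] = Σ_j x[j]·h[(k-j) mod 4]. y[0] = 4×2 + 1×3 + 3×2 + 2×4 = 25; y[1] = 4×4 + 1×2 + 3×3 + 2×2 = 31; y[2] = 4×2 + 1×4 + 3×2 + 2×3 = 24; y[3] = 4×3 + 1×2 + 3×4 + 2×2 = 30. Result: [25, 31, 24, 30]

[25, 31, 24, 30]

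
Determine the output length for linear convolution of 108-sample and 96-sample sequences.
Linear/full convolution length: m + n - 1 = 108 + 96 - 1 = 203

203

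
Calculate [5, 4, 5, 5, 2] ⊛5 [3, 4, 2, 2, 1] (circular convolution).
Use y[k] = Σ_j a[j]·b[(k-j) mod 5]. y[0] = 5×3 + 4×1 + 5×2 + 5×2 + 2×4 = 47; y[1] = 5×4 + 4×3 + 5×1 + 5×2 + 2×2 = 51; y[2] = 5×2 + 4×4 + 5×3 + 5×1 + 2×2 = 50; y[3] = 5×2 + 4×2 + 5×4 + 5×3 + 2×1 = 55; y[4] = 5×1 + 4×2 + 5×2 + 5×4 + 2×3 = 49. Result: [47, 51, 50, 55, 49]

[47, 51, 50, 55, 49]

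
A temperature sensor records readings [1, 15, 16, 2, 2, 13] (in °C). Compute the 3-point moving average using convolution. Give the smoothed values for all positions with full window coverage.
3-point moving average kernel = [1, 1, 1]. Apply in 'valid' mode (full window coverage): avg[0] = (1 + 15 + 16) / 3 = 10.67; avg[1] = (15 + 16 + 2) / 3 = 11.0; avg[2] = (16 + 2 + 2) / 3 = 6.67; avg[3] = (2 + 2 + 13) / 3 = 5.67. Smoothed values: [10.67, 11.0, 6.67, 5.67]

[10.67, 11.0, 6.67, 5.67]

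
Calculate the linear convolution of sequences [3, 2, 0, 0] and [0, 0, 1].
y[0] = 3×0 = 0; y[1] = 3×0 + 2×0 = 0; y[2] = 3×1 + 2×0 + 0×0 = 3; y[3] = 2×1 + 0×0 + 0×0 = 2; y[4] = 0×1 + 0×0 = 0; y[5] = 0×1 = 0

[0, 0, 3, 2, 0, 0]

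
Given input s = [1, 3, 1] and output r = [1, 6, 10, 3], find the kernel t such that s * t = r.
Output length 4 = len(s) + len(t) - 1 ⇒ len(t) = 2. Solve t forward using t[k] = (r[k] - Σ_{i≥1} s[i]·t[k-i]) / s[0]: t[0] = r[0] / s[0] = 1 / 1 = 1; t[1] = (r[1] - 3×1) / s[0] = (6 - 3×1) / 1 = 3. So t = [1, 3]. Forward-check [1, 3, 1] * [1, 3]: r[0] = 1×1 = 1; r[1] = 1×3 + 3×1 = 6; r[2] = 3×3 + 1×1 = 10; r[3] = 1×3 = 3 → [1, 6, 10, 3] ✓

[1, 3]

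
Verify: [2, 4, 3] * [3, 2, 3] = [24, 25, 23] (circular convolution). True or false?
Recompute circular convolution of [2, 4, 3] and [3, 2, 3]: y[0] = 2×3 + 4×3 + 3×2 = 24; y[1] = 2×2 + 4×3 + 3×3 = 25; y[2] = 2×3 + 4×2 + 3×3 = 23 → [24, 25, 23]. Given [24, 25, 23] matches, so answer: Yes

Yes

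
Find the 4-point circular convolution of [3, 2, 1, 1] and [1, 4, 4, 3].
Use y[k] = Σ_j x[j]·h[(k-j) mod 4]. y[0] = 3×1 + 2×3 + 1×4 + 1×4 = 17; y[1] = 3×4 + 2×1 + 1×3 + 1×4 = 21; y[2] = 3×4 + 2×4 + 1×1 + 1×3 = 24; y[3] = 3×3 + 2×4 + 1×4 + 1×1 = 22. Result: [17, 21, 24, 22]

[17, 21, 24, 22]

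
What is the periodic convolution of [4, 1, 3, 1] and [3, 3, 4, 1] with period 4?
Use y[k] = Σ_j u[j]·v[(k-j) mod 4]. y[0] = 4×3 + 1×1 + 3×4 + 1×3 = 28; y[1] = 4×3 + 1×3 + 3×1 + 1×4 = 22; y[2] = 4×4 + 1×3 + 3×3 + 1×1 = 29; y[3] = 4×1 + 1×4 + 3×3 + 1×3 = 20. Result: [28, 22, 29, 20]

[28, 22, 29, 20]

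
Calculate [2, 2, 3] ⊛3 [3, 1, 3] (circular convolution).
Use y[k] = Σ_j s[j]·t[(k-j) mod 3]. y[0] = 2×3 + 2×3 + 3×1 = 15; y[1] = 2×1 + 2×3 + 3×3 = 17; y[2] = 2×3 + 2×1 + 3×3 = 17. Result: [15, 17, 17]

[15, 17, 17]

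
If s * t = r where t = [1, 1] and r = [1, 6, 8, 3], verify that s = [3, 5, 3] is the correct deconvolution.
Forward-compute [3, 5, 3] * [1, 1]: r[0] = 3×1 = 3; r[1] = 3×1 + 5×1 = 8; r[2] = 5×1 + 3×1 = 8; r[3] = 3×1 = 3 → [3, 8, 8, 3]. Does not match given r = [1, 6, 8, 3].

Not verified. [3, 5, 3] * [1, 1] = [3, 8, 8, 3], which differs from [1, 6, 8, 3] at index 0.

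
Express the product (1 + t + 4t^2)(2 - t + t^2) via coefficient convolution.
Ascending coefficients: a = [1, 1, 4], b = [2, -1, 1]. c[0] = 1×2 = 2; c[1] = 1×-1 + 1×2 = 1; c[2] = 1×1 + 1×-1 + 4×2 = 8; c[3] = 1×1 + 4×-1 = -3; c[4] = 4×1 = 4. Result coefficients: [2, 1, 8, -3, 4] → 2 + t + 8t^2 - 3t^3 + 4t^4

2 + t + 8t^2 - 3t^3 + 4t^4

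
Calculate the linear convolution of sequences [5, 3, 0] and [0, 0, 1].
y[0] = 5×0 = 0; y[1] = 5×0 + 3×0 = 0; y[2] = 5×1 + 3×0 + 0×0 = 5; y[3] = 3×1 + 0×0 = 3; y[4] = 0×1 = 0

[0, 0, 5, 3, 0]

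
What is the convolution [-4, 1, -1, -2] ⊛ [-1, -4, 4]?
y[0] = -4×-1 = 4; y[1] = -4×-4 + 1×-1 = 15; y[2] = -4×4 + 1×-4 + -1×-1 = -19; y[3] = 1×4 + -1×-4 + -2×-1 = 10; y[4] = -1×4 + -2×-4 = 4; y[5] = -2×4 = -8

[4, 15, -19, 10, 4, -8]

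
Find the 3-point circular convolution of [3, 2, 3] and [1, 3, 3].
Use y[k] = Σ_j u[j]·v[(k-j) mod 3]. y[0] = 3×1 + 2×3 + 3×3 = 18; y[1] = 3×3 + 2×1 + 3×3 = 20; y[2] = 3×3 + 2×3 + 3×1 = 18. Result: [18, 20, 18]

[18, 20, 18]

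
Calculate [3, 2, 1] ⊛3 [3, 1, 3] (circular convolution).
Use y[k] = Σ_j x[j]·h[(k-j) mod 3]. y[0] = 3×3 + 2×3 + 1×1 = 16; y[1] = 3×1 + 2×3 + 1×3 = 12; y[2] = 3×3 + 2×1 + 1×3 = 14. Result: [16, 12, 14]

[16, 12, 14]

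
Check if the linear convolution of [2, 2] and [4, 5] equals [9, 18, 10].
Recompute linear convolution of [2, 2] and [4, 5]: y[0] = 2×4 = 8; y[1] = 2×5 + 2×4 = 18; y[2] = 2×5 = 10 → [8, 18, 10]. Compare to given [9, 18, 10]: they differ at index 0: given 9, correct 8, so answer: No

No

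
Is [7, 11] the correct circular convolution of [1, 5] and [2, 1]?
Recompute circular convolution of [1, 5] and [2, 1]: y[0] = 1×2 + 5×1 = 7; y[1] = 1×1 + 5×2 = 11 → [7, 11]. Given [7, 11] matches, so answer: Yes

Yes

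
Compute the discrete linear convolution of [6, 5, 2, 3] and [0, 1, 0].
y[0] = 6×0 = 0; y[1] = 6×1 + 5×0 = 6; y[2] = 6×0 + 5×1 + 2×0 = 5; y[3] = 5×0 + 2×1 + 3×0 = 2; y[4] = 2×0 + 3×1 = 3; y[5] = 3×0 = 0

[0, 6, 5, 2, 3, 0]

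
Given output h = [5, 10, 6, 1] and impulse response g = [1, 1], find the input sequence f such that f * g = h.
Deconvolve h=[5, 10, 6, 1] by g=[1, 1]. Since g[0]=1, solve forward: f[0] = h[0] / 1 = 5; f[1] = (h[1] - 5×1) / 1 = 5; f[2] = (h[2] - 5×1) / 1 = 1. So f = [5, 5, 1]. Check by forward convolution: h[0] = 5×1 = 5; h[1] = 5×1 + 5×1 = 10; h[2] = 5×1 + 1×1 = 6; h[3] = 1×1 = 1

[5, 5, 1]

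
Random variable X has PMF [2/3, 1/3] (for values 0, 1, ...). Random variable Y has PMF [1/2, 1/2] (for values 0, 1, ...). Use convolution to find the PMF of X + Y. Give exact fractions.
P(X+Y=k) = Σ_i P(X=i)·P(Y=k-i) — a convolution of [2/3, 1/3] and [1/2, 1/2]. P(X+Y=0) = (2/3)×(1/2) = 1/3; P(X+Y=1) = (2/3)×(1/2) + (1/3)×(1/2) = 1/3 + 1/6 = 1/2; P(X+Y=2) = (1/3)×(1/2) = 1/6. PMF: [1/3, 1/2, 1/6] (sums to 1 ✓)

[1/3, 1/2, 1/6]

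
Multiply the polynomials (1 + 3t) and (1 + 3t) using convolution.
Ascending coefficients: a = [1, 3], b = [1, 3]. c[0] = 1×1 = 1; c[1] = 1×3 + 3×1 = 6; c[2] = 3×3 = 9. Result coefficients: [1, 6, 9] → 1 + 6t + 9t^2

1 + 6t + 9t^2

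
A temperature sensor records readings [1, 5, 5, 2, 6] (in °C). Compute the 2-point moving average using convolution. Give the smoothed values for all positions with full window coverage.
2-point moving average kernel = [1, 1]. Apply in 'valid' mode (full window coverage): avg[0] = (1 + 5) / 2 = 3.0; avg[1] = (5 + 5) / 2 = 5.0; avg[2] = (5 + 2) / 2 = 3.5; avg[3] = (2 + 6) / 2 = 4.0. Smoothed values: [3.0, 5.0, 3.5, 4.0]

[3.0, 5.0, 3.5, 4.0]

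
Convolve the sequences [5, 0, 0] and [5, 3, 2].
y[0] = 5×5 = 25; y[1] = 5×3 + 0×5 = 15; y[2] = 5×2 + 0×3 + 0×5 = 10; y[3] = 0×2 + 0×3 = 0; y[4] = 0×2 = 0

[25, 15, 10, 0, 0]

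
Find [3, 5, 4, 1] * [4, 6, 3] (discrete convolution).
y[0] = 3×4 = 12; y[1] = 3×6 + 5×4 = 38; y[2] = 3×3 + 5×6 + 4×4 = 55; y[3] = 5×3 + 4×6 + 1×4 = 43; y[4] = 4×3 + 1×6 = 18; y[5] = 1×3 = 3

[12, 38, 55, 43, 18, 3]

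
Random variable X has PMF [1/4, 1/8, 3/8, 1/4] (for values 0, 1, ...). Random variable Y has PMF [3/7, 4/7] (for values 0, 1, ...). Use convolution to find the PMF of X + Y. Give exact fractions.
P(X+Y=k) = Σ_i P(X=i)·P(Y=k-i) — a convolution of [1/4, 1/8, 3/8, 1/4] and [3/7, 4/7]. P(X+Y=0) = (1/4)×(3/7) = 3/28; P(X+Y=1) = (1/4)×(4/7) + (1/8)×(3/7) = 1/7 + 3/56 = 11/56; P(X+Y=2) = (1/8)×(4/7) + (3/8)×(3/7) = 1/14 + 9/56 = 13/56; P(X+Y=3) = (3/8)×(4/7) + (1/4)×(3/7) = 3/14 + 3/28 = 9/28; P(X+Y=4) = (1/4)×(4/7) = 1/7. PMF: [3/28, 11/56, 13/56, 9/28, 1/7] (sums to 1 ✓)

[3/28, 11/56, 13/56, 9/28, 1/7]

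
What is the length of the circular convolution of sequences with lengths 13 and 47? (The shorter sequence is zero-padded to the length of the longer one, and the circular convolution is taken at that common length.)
Circular convolution (zero-padding the shorter input) has length max(m, n) = max(13, 47) = 47

47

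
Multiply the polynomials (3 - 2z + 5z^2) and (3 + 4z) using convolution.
Ascending coefficients: a = [3, -2, 5], b = [3, 4]. c[0] = 3×3 = 9; c[1] = 3×4 + -2×3 = 6; c[2] = -2×4 + 5×3 = 7; c[3] = 5×4 = 20. Result coefficients: [9, 6, 7, 20] → 9 + 6z + 7z^2 + 20z^3

9 + 6z + 7z^2 + 20z^3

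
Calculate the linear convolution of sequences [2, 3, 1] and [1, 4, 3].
y[0] = 2×1 = 2; y[1] = 2×4 + 3×1 = 11; y[2] = 2×3 + 3×4 + 1×1 = 19; y[3] = 3×3 + 1×4 = 13; y[4] = 1×3 = 3

[2, 11, 19, 13, 3]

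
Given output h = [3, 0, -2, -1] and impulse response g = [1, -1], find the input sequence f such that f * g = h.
Deconvolve h=[3, 0, -2, -1] by g=[1, -1]. Since g[0]=1, solve forward: f[0] = h[0] / 1 = 3; f[1] = (h[1] - 3×-1) / 1 = 3; f[2] = (h[2] - 3×-1) / 1 = 1. So f = [3, 3, 1]. Check by forward convolution: h[0] = 3×1 = 3; h[1] = 3×-1 + 3×1 = 0; h[2] = 3×-1 + 1×1 = -2; h[3] = 1×-1 = -1

[3, 3, 1]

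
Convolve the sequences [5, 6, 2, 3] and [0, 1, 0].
y[0] = 5×0 = 0; y[1] = 5×1 + 6×0 = 5; y[2] = 5×0 + 6×1 + 2×0 = 6; y[3] = 6×0 + 2×1 + 3×0 = 2; y[4] = 2×0 + 3×1 = 3; y[5] = 3×0 = 0

[0, 5, 6, 2, 3, 0]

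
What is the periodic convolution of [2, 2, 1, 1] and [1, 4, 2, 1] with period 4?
Use y[k] = Σ_j x[j]·h[(k-j) mod 4]. y[0] = 2×1 + 2×1 + 1×2 + 1×4 = 10; y[1] = 2×4 + 2×1 + 1×1 + 1×2 = 13; y[2] = 2×2 + 2×4 + 1×1 + 1×1 = 14; y[3] = 2×1 + 2×2 + 1×4 + 1×1 = 11. Result: [10, 13, 14, 11]

[10, 13, 14, 11]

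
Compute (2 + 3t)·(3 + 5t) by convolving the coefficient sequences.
Ascending coefficients: a = [2, 3], b = [3, 5]. c[0] = 2×3 = 6; c[1] = 2×5 + 3×3 = 19; c[2] = 3×5 = 15. Result coefficients: [6, 19, 15] → 6 + 19t + 15t^2

6 + 19t + 15t^2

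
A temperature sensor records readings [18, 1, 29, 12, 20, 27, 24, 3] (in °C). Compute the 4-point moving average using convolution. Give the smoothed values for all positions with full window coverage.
4-point moving average kernel = [1, 1, 1, 1]. Apply in 'valid' mode (full window coverage): avg[0] = (18 + 1 + 29 + 12) / 4 = 15.0; avg[1] = (1 + 29 + 12 + 20) / 4 = 15.5; avg[2] = (29 + 12 + 20 + 27) / 4 = 22.0; avg[3] = (12 + 20 + 27 + 24) / 4 = 20.75; avg[4] = (20 + 27 + 24 + 3) / 4 = 18.5. Smoothed values: [15.0, 15.5, 22.0, 20.75, 18.5]

[15.0, 15.5, 22.0, 20.75, 18.5]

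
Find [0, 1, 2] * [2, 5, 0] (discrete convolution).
y[0] = 0×2 = 0; y[1] = 0×5 + 1×2 = 2; y[2] = 0×0 + 1×5 + 2×2 = 9; y[3] = 1×0 + 2×5 = 10; y[4] = 2×0 = 0

[0, 2, 9, 10, 0]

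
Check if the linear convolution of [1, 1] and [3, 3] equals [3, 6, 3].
Recompute linear convolution of [1, 1] and [3, 3]: y[0] = 1×3 = 3; y[1] = 1×3 + 1×3 = 6; y[2] = 1×3 = 3 → [3, 6, 3]. Given [3, 6, 3] matches, so answer: Yes

Yes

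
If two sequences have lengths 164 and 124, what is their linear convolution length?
Linear/full convolution length: m + n - 1 = 164 + 124 - 1 = 287

287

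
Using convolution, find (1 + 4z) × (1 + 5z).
Ascending coefficients: a = [1, 4], b = [1, 5]. c[0] = 1×1 = 1; c[1] = 1×5 + 4×1 = 9; c[2] = 4×5 = 20. Result coefficients: [1, 9, 20] → 1 + 9z + 20z^2

1 + 9z + 20z^2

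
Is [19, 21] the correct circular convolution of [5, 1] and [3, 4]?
Recompute circular convolution of [5, 1] and [3, 4]: y[0] = 5×3 + 1×4 = 19; y[1] = 5×4 + 1×3 = 23 → [19, 23]. Compare to given [19, 21]: they differ at index 1: given 21, correct 23, so answer: No

No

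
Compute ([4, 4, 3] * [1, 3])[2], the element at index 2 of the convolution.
Use y[k] = Σ_i a[i]·b[k-i] at k=2. y[2] = 4×3 + 3×1 = 15

15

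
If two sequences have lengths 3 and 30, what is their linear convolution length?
Linear/full convolution length: m + n - 1 = 3 + 30 - 1 = 32

32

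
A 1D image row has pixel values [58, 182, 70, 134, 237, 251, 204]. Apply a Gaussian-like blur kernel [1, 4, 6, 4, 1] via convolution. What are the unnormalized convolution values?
Convolve image row [58, 182, 70, 134, 237, 251, 204] with kernel [1, 4, 6, 4, 1]: y[0] = 58×1 = 58; y[1] = 58×4 + 182×1 = 414; y[2] = 58×6 + 182×4 + 70×1 = 1146; y[3] = 58×4 + 182×6 + 70×4 + 134×1 = 1738; y[4] = 58×1 + 182×4 + 70×6 + 134×4 + 237×1 = 1979; y[5] = 182×1 + 70×4 + 134×6 + 237×4 + 251×1 = 2465; y[6] = 70×1 + 134×4 + 237×6 + 251×4 + 204×1 = 3236; y[7] = 134×1 + 237×4 + 251×6 + 204×4 = 3404; y[8] = 237×1 + 251×4 + 204×6 = 2465; y[9] = 251×1 + 204×4 = 1067; y[10] = 204×1 = 204 → [58, 414, 1146, 1738, 1979, 2465, 3236, 3404, 2465, 1067, 204]. Normalization factor = sum(kernel) = 16.

[58, 414, 1146, 1738, 1979, 2465, 3236, 3404, 2465, 1067, 204]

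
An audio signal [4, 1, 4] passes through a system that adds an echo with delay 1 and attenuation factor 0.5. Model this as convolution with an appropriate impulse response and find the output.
Direct-path + delayed-attenuated-path model → impulse response h = [1, 0.5] (1 at lag 0, 0.5 at lag 1). Output y[n] = x[n] + 0.5·x[n - 1] (with x[n] = 0 outside 0..2): y[0] = 4 + 0.5×0 = 4; y[1] = 1 + 0.5×4 = 3.0; y[2] = 4 + 0.5×1 = 4.5; y[3] = 0 + 0.5×4 = 2.0. So y = [4, 3.0, 4.5, 2.0]

[4, 3.0, 4.5, 2.0]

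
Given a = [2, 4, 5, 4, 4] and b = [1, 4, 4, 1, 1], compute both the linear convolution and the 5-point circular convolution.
Linear: y_lin[0] = 2×1 = 2; y_lin[1] = 2×4 + 4×1 = 12; y_lin[2] = 2×4 + 4×4 + 5×1 = 29; y_lin[3] = 2×1 + 4×4 + 5×4 + 4×1 = 42; y_lin[4] = 2×1 + 4×1 + 5×4 + 4×4 + 4×1 = 46; y_lin[5] = 4×1 + 5×1 + 4×4 + 4×4 = 41; y_lin[6] = 5×1 + 4×1 + 4×4 = 25; y_lin[7] = 4×1 + 4×1 = 8; y_lin[8] = 4×1 = 4 → [2, 12, 29, 42, 46, 41, 25, 8, 4]. Circular (length 5): y[0] = 2×1 + 4×1 + 5×1 + 4×4 + 4×4 = 43; y[1] = 2×4 + 4×1 + 5×1 + 4×1 + 4×4 = 37; y[2] = 2×4 + 4×4 + 5×1 + 4×1 + 4×1 = 37; y[3] = 2×1 + 4×4 + 5×4 + 4×1 + 4×1 = 46; y[4] = 2×1 + 4×1 + 5×4 + 4×4 + 4×1 = 46 → [43, 37, 37, 46, 46]

Linear: [2, 12, 29, 42, 46, 41, 25, 8, 4], Circular: [43, 37, 37, 46, 46]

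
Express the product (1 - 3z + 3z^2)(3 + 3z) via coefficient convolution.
Ascending coefficients: a = [1, -3, 3], b = [3, 3]. c[0] = 1×3 = 3; c[1] = 1×3 + -3×3 = -6; c[2] = -3×3 + 3×3 = 0; c[3] = 3×3 = 9. Result coefficients: [3, -6, 0, 9] → 3 - 6z + 9z^3

3 - 6z + 9z^3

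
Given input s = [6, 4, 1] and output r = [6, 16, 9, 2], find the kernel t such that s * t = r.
Output length 4 = len(s) + len(t) - 1 ⇒ len(t) = 2. Solve t forward using t[k] = (r[k] - Σ_{i≥1} s[i]·t[k-i]) / s[0]: t[0] = r[0] / s[0] = 6 / 6 = 1; t[1] = (r[1] - 4×1) / s[0] = (16 - 4×1) / 6 = 2. So t = [1, 2]. Forward-check [6, 4, 1] * [1, 2]: r[0] = 6×1 = 6; r[1] = 6×2 + 4×1 = 16; r[2] = 4×2 + 1×1 = 9; r[3] = 1×2 = 2 → [6, 16, 9, 2] ✓

[1, 2]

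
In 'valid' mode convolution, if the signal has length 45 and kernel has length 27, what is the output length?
'Valid' mode counts only positions where the kernel fully overlaps the signal: m - n + 1 = 45 - 27 + 1 = 19

19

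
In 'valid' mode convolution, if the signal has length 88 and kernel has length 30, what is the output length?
'Valid' mode counts only positions where the kernel fully overlaps the signal: m - n + 1 = 88 - 30 + 1 = 59

59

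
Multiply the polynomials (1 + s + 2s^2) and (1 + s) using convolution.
Ascending coefficients: a = [1, 1, 2], b = [1, 1]. c[0] = 1×1 = 1; c[1] = 1×1 + 1×1 = 2; c[2] = 1×1 + 2×1 = 3; c[3] = 2×1 = 2. Result coefficients: [1, 2, 3, 2] → 1 + 2s + 3s^2 + 2s^3

1 + 2s + 3s^2 + 2s^3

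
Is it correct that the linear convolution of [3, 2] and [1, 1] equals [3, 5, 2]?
Recompute linear convolution of [3, 2] and [1, 1]: y[0] = 3×1 = 3; y[1] = 3×1 + 2×1 = 5; y[2] = 2×1 = 2 → [3, 5, 2]. Given [3, 5, 2] matches, so answer: Yes

Yes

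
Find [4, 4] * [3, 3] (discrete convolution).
y[0] = 4×3 = 12; y[1] = 4×3 + 4×3 = 24; y[2] = 4×3 = 12

[12, 24, 12]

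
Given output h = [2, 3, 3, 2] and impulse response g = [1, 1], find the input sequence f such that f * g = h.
Deconvolve h=[2, 3, 3, 2] by g=[1, 1]. Since g[0]=1, solve forward: f[0] = h[0] / 1 = 2; f[1] = (h[1] - 2×1) / 1 = 1; f[2] = (h[2] - 1×1) / 1 = 2. So f = [2, 1, 2]. Check by forward convolution: h[0] = 2×1 = 2; h[1] = 2×1 + 1×1 = 3; h[2] = 1×1 + 2×1 = 3; h[3] = 2×1 = 2

[2, 1, 2]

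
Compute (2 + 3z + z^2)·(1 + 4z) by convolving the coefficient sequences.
Ascending coefficients: a = [2, 3, 1], b = [1, 4]. c[0] = 2×1 = 2; c[1] = 2×4 + 3×1 = 11; c[2] = 3×4 + 1×1 = 13; c[3] = 1×4 = 4. Result coefficients: [2, 11, 13, 4] → 2 + 11z + 13z^2 + 4z^3

2 + 11z + 13z^2 + 4z^3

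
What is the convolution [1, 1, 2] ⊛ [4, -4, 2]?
y[0] = 1×4 = 4; y[1] = 1×-4 + 1×4 = 0; y[2] = 1×2 + 1×-4 + 2×4 = 6; y[3] = 1×2 + 2×-4 = -6; y[4] = 2×2 = 4

[4, 0, 6, -6, 4]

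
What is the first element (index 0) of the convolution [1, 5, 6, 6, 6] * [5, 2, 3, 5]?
Use y[k] = Σ_i a[i]·b[k-i] at k=0. y[0] = 1×5 = 5

5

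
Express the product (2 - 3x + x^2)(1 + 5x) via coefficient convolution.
Ascending coefficients: a = [2, -3, 1], b = [1, 5]. c[0] = 2×1 = 2; c[1] = 2×5 + -3×1 = 7; c[2] = -3×5 + 1×1 = -14; c[3] = 1×5 = 5. Result coefficients: [2, 7, -14, 5] → 2 + 7x - 14x^2 + 5x^3

2 + 7x - 14x^2 + 5x^3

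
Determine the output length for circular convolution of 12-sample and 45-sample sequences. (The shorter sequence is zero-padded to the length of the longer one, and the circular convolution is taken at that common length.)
Circular convolution (zero-padding the shorter input) has length max(m, n) = max(12, 45) = 45

45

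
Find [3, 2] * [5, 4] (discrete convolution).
y[0] = 3×5 = 15; y[1] = 3×4 + 2×5 = 22; y[2] = 2×4 = 8

[15, 22, 8]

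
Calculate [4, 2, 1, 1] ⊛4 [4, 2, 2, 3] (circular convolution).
Use y[k] = Σ_j u[j]·v[(k-j) mod 4]. y[0] = 4×4 + 2×3 + 1×2 + 1×2 = 26; y[1] = 4×2 + 2×4 + 1×3 + 1×2 = 21; y[2] = 4×2 + 2×2 + 1×4 + 1×3 = 19; y[3] = 4×3 + 2×2 + 1×2 + 1×4 = 22. Result: [26, 21, 19, 22]

[26, 21, 19, 22]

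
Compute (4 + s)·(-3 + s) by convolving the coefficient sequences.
Ascending coefficients: a = [4, 1], b = [-3, 1]. c[0] = 4×-3 = -12; c[1] = 4×1 + 1×-3 = 1; c[2] = 1×1 = 1. Result coefficients: [-12, 1, 1] → -12 + s + s^2

-12 + s + s^2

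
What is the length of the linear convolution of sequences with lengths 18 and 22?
Linear/full convolution length: m + n - 1 = 18 + 22 - 1 = 39

39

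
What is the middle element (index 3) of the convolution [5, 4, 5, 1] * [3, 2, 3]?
Use y[k] = Σ_i a[i]·b[k-i] at k=3. y[3] = 4×3 + 5×2 + 1×3 = 25

25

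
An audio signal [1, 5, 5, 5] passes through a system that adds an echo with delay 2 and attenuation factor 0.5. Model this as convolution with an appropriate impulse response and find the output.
Direct-path + delayed-attenuated-path model → impulse response h = [1, 0, 0.5] (1 at lag 0, 0.5 at lag 2). Output y[n] = x[n] + 0.5·x[n - 2] (with x[n] = 0 outside 0..3): y[0] = 1 + 0.5×0 = 1; y[1] = 5 + 0.5×0 = 5; y[2] = 5 + 0.5×1 = 5.5; y[3] = 5 + 0.5×5 = 7.5; y[4] = 0 + 0.5×5 = 2.5; y[5] = 0 + 0.5×5 = 2.5. So y = [1, 5, 5.5, 7.5, 2.5, 2.5]

[1, 5, 5.5, 7.5, 2.5, 2.5]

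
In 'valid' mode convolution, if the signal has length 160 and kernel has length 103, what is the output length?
'Valid' mode counts only positions where the kernel fully overlaps the signal: m - n + 1 = 160 - 103 + 1 = 58

58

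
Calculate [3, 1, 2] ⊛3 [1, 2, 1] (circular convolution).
Use y[k] = Σ_j u[j]·v[(k-j) mod 3]. y[0] = 3×1 + 1×1 + 2×2 = 8; y[1] = 3×2 + 1×1 + 2×1 = 9; y[2] = 3×1 + 1×2 + 2×1 = 7. Result: [8, 9, 7]

[8, 9, 7]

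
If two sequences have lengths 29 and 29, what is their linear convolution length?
Linear/full convolution length: m + n - 1 = 29 + 29 - 1 = 57

57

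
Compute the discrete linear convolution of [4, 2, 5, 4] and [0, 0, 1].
y[0] = 4×0 = 0; y[1] = 4×0 + 2×0 = 0; y[2] = 4×1 + 2×0 + 5×0 = 4; y[3] = 2×1 + 5×0 + 4×0 = 2; y[4] = 5×1 + 4×0 = 5; y[5] = 4×1 = 4

[0, 0, 4, 2, 5, 4]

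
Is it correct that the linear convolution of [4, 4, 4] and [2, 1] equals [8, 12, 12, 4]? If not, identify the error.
Recompute linear convolution of [4, 4, 4] and [2, 1]: y[0] = 4×2 = 8; y[1] = 4×1 + 4×2 = 12; y[2] = 4×1 + 4×2 = 12; y[3] = 4×1 = 4 → [8, 12, 12, 4]. Given [8, 12, 12, 4] matches, so answer: Yes

Yes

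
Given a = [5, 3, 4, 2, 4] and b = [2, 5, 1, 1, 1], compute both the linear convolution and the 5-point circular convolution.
Linear: y_lin[0] = 5×2 = 10; y_lin[1] = 5×5 + 3×2 = 31; y_lin[2] = 5×1 + 3×5 + 4×2 = 28; y_lin[3] = 5×1 + 3×1 + 4×5 + 2×2 = 32; y_lin[4] = 5×1 + 3×1 + 4×1 + 2×5 + 4×2 = 30; y_lin[5] = 3×1 + 4×1 + 2×1 + 4×5 = 29; y_lin[6] = 4×1 + 2×1 + 4×1 = 10; y_lin[7] = 2×1 + 4×1 = 6; y_lin[8] = 4×1 = 4 → [10, 31, 28, 32, 30, 29, 10, 6, 4]. Circular (length 5): y[0] = 5×2 + 3×1 + 4×1 + 2×1 + 4×5 = 39; y[1] = 5×5 + 3×2 + 4×1 + 2×1 + 4×1 = 41; y[2] = 5×1 + 3×5 + 4×2 + 2×1 + 4×1 = 34; y[3] = 5×1 + 3×1 + 4×5 + 2×2 + 4×1 = 36; y[4] = 5×1 + 3×1 + 4×1 + 2×5 + 4×2 = 30 → [39, 41, 34, 36, 30]

Linear: [10, 31, 28, 32, 30, 29, 10, 6, 4], Circular: [39, 41, 34, 36, 30]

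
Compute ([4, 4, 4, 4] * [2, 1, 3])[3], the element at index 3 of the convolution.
Use y[k] = Σ_i a[i]·b[k-i] at k=3. y[3] = 4×3 + 4×1 + 4×2 = 24

24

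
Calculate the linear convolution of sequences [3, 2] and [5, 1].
y[0] = 3×5 = 15; y[1] = 3×1 + 2×5 = 13; y[2] = 2×1 = 2

[15, 13, 2]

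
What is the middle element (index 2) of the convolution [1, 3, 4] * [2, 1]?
Use y[k] = Σ_i a[i]·b[k-i] at k=2. y[2] = 3×1 + 4×2 = 11

11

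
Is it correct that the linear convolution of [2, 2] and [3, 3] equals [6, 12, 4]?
Recompute linear convolution of [2, 2] and [3, 3]: y[0] = 2×3 = 6; y[1] = 2×3 + 2×3 = 12; y[2] = 2×3 = 6 → [6, 12, 6]. Compare to given [6, 12, 4]: they differ at index 2: given 4, correct 6, so answer: No

No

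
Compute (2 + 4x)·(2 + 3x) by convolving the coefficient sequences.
Ascending coefficients: a = [2, 4], b = [2, 3]. c[0] = 2×2 = 4; c[1] = 2×3 + 4×2 = 14; c[2] = 4×3 = 12. Result coefficients: [4, 14, 12] → 4 + 14x + 12x^2

4 + 14x + 12x^2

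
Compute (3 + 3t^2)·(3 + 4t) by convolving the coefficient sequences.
Ascending coefficients: a = [3, 0, 3], b = [3, 4]. c[0] = 3×3 = 9; c[1] = 3×4 + 0×3 = 12; c[2] = 0×4 + 3×3 = 9; c[3] = 3×4 = 12. Result coefficients: [9, 12, 9, 12] → 9 + 12t + 9t^2 + 12t^3

9 + 12t + 9t^2 + 12t^3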